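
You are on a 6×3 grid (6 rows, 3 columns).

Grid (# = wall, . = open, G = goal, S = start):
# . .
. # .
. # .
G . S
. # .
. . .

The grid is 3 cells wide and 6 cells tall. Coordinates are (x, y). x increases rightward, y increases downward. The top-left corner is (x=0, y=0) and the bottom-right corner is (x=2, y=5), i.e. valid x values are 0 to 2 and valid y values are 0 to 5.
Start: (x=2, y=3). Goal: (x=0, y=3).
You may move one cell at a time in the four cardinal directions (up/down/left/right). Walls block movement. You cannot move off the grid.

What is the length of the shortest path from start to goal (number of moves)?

Answer: Shortest path length: 2

Derivation:
BFS from (x=2, y=3) until reaching (x=0, y=3):
  Distance 0: (x=2, y=3)
  Distance 1: (x=2, y=2), (x=1, y=3), (x=2, y=4)
  Distance 2: (x=2, y=1), (x=0, y=3), (x=2, y=5)  <- goal reached here
One shortest path (2 moves): (x=2, y=3) -> (x=1, y=3) -> (x=0, y=3)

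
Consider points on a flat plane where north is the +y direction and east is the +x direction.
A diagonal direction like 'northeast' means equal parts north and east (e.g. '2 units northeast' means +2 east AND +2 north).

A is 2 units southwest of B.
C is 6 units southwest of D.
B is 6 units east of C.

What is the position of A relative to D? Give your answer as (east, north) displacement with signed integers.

Place D at the origin (east=0, north=0).
  C is 6 units southwest of D: delta (east=-6, north=-6); C at (east=-6, north=-6).
  B is 6 units east of C: delta (east=+6, north=+0); B at (east=0, north=-6).
  A is 2 units southwest of B: delta (east=-2, north=-2); A at (east=-2, north=-8).
Therefore A relative to D: (east=-2, north=-8).

Answer: A is at (east=-2, north=-8) relative to D.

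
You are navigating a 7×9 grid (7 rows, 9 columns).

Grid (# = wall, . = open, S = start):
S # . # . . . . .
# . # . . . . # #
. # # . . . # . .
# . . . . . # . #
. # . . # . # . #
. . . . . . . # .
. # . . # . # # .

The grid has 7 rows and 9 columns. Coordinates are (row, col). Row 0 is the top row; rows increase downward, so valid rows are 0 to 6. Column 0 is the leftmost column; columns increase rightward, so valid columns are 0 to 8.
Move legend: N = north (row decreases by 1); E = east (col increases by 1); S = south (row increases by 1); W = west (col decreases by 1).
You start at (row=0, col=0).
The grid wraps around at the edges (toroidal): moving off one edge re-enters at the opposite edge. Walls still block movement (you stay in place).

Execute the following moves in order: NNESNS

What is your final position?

Start: (row=0, col=0)
  N (north): (row=0, col=0) -> (row=6, col=0)
  N (north): (row=6, col=0) -> (row=5, col=0)
  E (east): (row=5, col=0) -> (row=5, col=1)
  S (south): blocked, stay at (row=5, col=1)
  N (north): blocked, stay at (row=5, col=1)
  S (south): blocked, stay at (row=5, col=1)
Final: (row=5, col=1)

Answer: Final position: (row=5, col=1)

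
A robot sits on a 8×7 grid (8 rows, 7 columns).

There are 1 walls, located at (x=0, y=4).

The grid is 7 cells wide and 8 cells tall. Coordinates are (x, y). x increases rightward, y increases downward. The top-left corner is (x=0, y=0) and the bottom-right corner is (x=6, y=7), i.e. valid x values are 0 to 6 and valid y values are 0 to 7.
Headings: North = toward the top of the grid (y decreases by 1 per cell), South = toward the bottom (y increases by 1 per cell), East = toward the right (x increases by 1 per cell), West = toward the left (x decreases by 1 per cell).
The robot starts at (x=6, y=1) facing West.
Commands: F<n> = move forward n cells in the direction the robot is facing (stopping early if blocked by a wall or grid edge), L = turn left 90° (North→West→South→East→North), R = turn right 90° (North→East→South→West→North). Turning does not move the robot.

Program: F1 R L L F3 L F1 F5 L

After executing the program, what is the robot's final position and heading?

Answer: Final position: (x=6, y=4), facing North

Derivation:
Start: (x=6, y=1), facing West
  F1: move forward 1, now at (x=5, y=1)
  R: turn right, now facing North
  L: turn left, now facing West
  L: turn left, now facing South
  F3: move forward 3, now at (x=5, y=4)
  L: turn left, now facing East
  F1: move forward 1, now at (x=6, y=4)
  F5: move forward 0/5 (blocked), now at (x=6, y=4)
  L: turn left, now facing North
Final: (x=6, y=4), facing North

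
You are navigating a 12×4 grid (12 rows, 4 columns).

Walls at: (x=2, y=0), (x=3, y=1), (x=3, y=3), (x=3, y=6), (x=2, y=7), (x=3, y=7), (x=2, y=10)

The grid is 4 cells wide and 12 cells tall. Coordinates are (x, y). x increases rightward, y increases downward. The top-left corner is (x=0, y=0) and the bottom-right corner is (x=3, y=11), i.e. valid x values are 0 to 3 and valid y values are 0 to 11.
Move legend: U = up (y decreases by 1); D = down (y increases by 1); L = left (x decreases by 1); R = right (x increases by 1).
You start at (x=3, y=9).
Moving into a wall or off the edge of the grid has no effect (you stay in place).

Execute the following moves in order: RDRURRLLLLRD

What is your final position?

Start: (x=3, y=9)
  R (right): blocked, stay at (x=3, y=9)
  D (down): (x=3, y=9) -> (x=3, y=10)
  R (right): blocked, stay at (x=3, y=10)
  U (up): (x=3, y=10) -> (x=3, y=9)
  R (right): blocked, stay at (x=3, y=9)
  R (right): blocked, stay at (x=3, y=9)
  L (left): (x=3, y=9) -> (x=2, y=9)
  L (left): (x=2, y=9) -> (x=1, y=9)
  L (left): (x=1, y=9) -> (x=0, y=9)
  L (left): blocked, stay at (x=0, y=9)
  R (right): (x=0, y=9) -> (x=1, y=9)
  D (down): (x=1, y=9) -> (x=1, y=10)
Final: (x=1, y=10)

Answer: Final position: (x=1, y=10)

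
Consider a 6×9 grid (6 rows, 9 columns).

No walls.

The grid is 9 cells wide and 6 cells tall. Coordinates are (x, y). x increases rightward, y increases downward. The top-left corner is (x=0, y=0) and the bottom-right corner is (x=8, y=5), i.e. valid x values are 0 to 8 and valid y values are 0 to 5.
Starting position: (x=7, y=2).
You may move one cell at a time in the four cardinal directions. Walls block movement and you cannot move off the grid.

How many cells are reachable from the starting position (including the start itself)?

Answer: Reachable cells: 54

Derivation:
BFS flood-fill from (x=7, y=2):
  Distance 0: (x=7, y=2)
  Distance 1: (x=7, y=1), (x=6, y=2), (x=8, y=2), (x=7, y=3)
  Distance 2: (x=7, y=0), (x=6, y=1), (x=8, y=1), (x=5, y=2), (x=6, y=3), (x=8, y=3), (x=7, y=4)
  Distance 3: (x=6, y=0), (x=8, y=0), (x=5, y=1), (x=4, y=2), (x=5, y=3), (x=6, y=4), (x=8, y=4), (x=7, y=5)
  Distance 4: (x=5, y=0), (x=4, y=1), (x=3, y=2), (x=4, y=3), (x=5, y=4), (x=6, y=5), (x=8, y=5)
  Distance 5: (x=4, y=0), (x=3, y=1), (x=2, y=2), (x=3, y=3), (x=4, y=4), (x=5, y=5)
  Distance 6: (x=3, y=0), (x=2, y=1), (x=1, y=2), (x=2, y=3), (x=3, y=4), (x=4, y=5)
  Distance 7: (x=2, y=0), (x=1, y=1), (x=0, y=2), (x=1, y=3), (x=2, y=4), (x=3, y=5)
  Distance 8: (x=1, y=0), (x=0, y=1), (x=0, y=3), (x=1, y=4), (x=2, y=5)
  Distance 9: (x=0, y=0), (x=0, y=4), (x=1, y=5)
  Distance 10: (x=0, y=5)
Total reachable: 54 (grid has 54 open cells total)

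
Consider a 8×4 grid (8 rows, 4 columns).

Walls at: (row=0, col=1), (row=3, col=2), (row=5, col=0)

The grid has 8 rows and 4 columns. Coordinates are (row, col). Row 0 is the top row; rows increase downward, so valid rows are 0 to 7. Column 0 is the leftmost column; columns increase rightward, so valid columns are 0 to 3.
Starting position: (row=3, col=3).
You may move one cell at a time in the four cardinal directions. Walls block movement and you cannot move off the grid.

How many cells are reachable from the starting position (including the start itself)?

BFS flood-fill from (row=3, col=3):
  Distance 0: (row=3, col=3)
  Distance 1: (row=2, col=3), (row=4, col=3)
  Distance 2: (row=1, col=3), (row=2, col=2), (row=4, col=2), (row=5, col=3)
  Distance 3: (row=0, col=3), (row=1, col=2), (row=2, col=1), (row=4, col=1), (row=5, col=2), (row=6, col=3)
  Distance 4: (row=0, col=2), (row=1, col=1), (row=2, col=0), (row=3, col=1), (row=4, col=0), (row=5, col=1), (row=6, col=2), (row=7, col=3)
  Distance 5: (row=1, col=0), (row=3, col=0), (row=6, col=1), (row=7, col=2)
  Distance 6: (row=0, col=0), (row=6, col=0), (row=7, col=1)
  Distance 7: (row=7, col=0)
Total reachable: 29 (grid has 29 open cells total)

Answer: Reachable cells: 29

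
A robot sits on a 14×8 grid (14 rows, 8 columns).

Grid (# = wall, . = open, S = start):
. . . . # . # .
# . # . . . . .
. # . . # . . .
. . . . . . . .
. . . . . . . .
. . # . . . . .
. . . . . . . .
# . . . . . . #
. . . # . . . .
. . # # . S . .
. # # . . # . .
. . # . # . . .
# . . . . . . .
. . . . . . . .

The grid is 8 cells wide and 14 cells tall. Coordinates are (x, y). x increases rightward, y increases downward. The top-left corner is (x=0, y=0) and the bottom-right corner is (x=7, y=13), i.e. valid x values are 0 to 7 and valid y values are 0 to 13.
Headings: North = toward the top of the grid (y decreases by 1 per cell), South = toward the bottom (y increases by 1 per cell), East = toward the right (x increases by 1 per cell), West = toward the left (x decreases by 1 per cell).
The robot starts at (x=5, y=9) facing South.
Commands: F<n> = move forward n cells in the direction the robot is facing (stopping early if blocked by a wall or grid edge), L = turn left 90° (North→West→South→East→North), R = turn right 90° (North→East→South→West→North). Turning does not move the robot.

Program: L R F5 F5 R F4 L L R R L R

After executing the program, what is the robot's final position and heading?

Start: (x=5, y=9), facing South
  L: turn left, now facing East
  R: turn right, now facing South
  F5: move forward 0/5 (blocked), now at (x=5, y=9)
  F5: move forward 0/5 (blocked), now at (x=5, y=9)
  R: turn right, now facing West
  F4: move forward 1/4 (blocked), now at (x=4, y=9)
  L: turn left, now facing South
  L: turn left, now facing East
  R: turn right, now facing South
  R: turn right, now facing West
  L: turn left, now facing South
  R: turn right, now facing West
Final: (x=4, y=9), facing West

Answer: Final position: (x=4, y=9), facing West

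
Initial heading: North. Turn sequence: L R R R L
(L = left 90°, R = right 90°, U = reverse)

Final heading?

Answer: Final heading: East

Derivation:
Start: North
  L (left (90° counter-clockwise)) -> West
  R (right (90° clockwise)) -> North
  R (right (90° clockwise)) -> East
  R (right (90° clockwise)) -> South
  L (left (90° counter-clockwise)) -> East
Final: East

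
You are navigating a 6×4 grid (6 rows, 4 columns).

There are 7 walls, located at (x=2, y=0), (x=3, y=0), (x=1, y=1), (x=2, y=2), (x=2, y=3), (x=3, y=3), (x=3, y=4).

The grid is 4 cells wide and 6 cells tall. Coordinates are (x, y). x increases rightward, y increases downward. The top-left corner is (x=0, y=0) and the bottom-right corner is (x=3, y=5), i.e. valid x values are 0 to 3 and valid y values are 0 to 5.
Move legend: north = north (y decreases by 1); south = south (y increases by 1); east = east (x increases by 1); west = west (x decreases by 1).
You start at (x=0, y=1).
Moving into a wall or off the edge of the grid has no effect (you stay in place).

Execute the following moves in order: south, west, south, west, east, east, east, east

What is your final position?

Start: (x=0, y=1)
  south (south): (x=0, y=1) -> (x=0, y=2)
  west (west): blocked, stay at (x=0, y=2)
  south (south): (x=0, y=2) -> (x=0, y=3)
  west (west): blocked, stay at (x=0, y=3)
  east (east): (x=0, y=3) -> (x=1, y=3)
  [×3]east (east): blocked, stay at (x=1, y=3)
Final: (x=1, y=3)

Answer: Final position: (x=1, y=3)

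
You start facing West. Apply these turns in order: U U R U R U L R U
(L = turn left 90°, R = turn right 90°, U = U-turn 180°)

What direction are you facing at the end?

Answer: Final heading: West

Derivation:
Start: West
  U (U-turn (180°)) -> East
  U (U-turn (180°)) -> West
  R (right (90° clockwise)) -> North
  U (U-turn (180°)) -> South
  R (right (90° clockwise)) -> West
  U (U-turn (180°)) -> East
  L (left (90° counter-clockwise)) -> North
  R (right (90° clockwise)) -> East
  U (U-turn (180°)) -> West
Final: West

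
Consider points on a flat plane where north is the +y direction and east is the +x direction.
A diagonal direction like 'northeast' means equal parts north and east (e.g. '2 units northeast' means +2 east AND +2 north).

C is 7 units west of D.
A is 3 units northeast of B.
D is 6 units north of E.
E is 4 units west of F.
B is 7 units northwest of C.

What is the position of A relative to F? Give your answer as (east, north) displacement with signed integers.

Answer: A is at (east=-15, north=16) relative to F.

Derivation:
Place F at the origin (east=0, north=0).
  E is 4 units west of F: delta (east=-4, north=+0); E at (east=-4, north=0).
  D is 6 units north of E: delta (east=+0, north=+6); D at (east=-4, north=6).
  C is 7 units west of D: delta (east=-7, north=+0); C at (east=-11, north=6).
  B is 7 units northwest of C: delta (east=-7, north=+7); B at (east=-18, north=13).
  A is 3 units northeast of B: delta (east=+3, north=+3); A at (east=-15, north=16).
Therefore A relative to F: (east=-15, north=16).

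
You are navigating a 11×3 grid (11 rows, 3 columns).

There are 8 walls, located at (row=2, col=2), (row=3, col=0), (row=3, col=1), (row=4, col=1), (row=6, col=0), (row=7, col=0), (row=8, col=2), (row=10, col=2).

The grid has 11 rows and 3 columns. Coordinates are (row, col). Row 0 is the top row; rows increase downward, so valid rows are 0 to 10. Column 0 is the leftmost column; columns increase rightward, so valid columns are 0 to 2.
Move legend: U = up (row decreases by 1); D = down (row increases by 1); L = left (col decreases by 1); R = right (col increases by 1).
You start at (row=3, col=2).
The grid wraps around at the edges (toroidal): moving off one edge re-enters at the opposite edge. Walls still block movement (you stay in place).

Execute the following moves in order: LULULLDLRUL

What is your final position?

Start: (row=3, col=2)
  L (left): blocked, stay at (row=3, col=2)
  U (up): blocked, stay at (row=3, col=2)
  L (left): blocked, stay at (row=3, col=2)
  U (up): blocked, stay at (row=3, col=2)
  L (left): blocked, stay at (row=3, col=2)
  L (left): blocked, stay at (row=3, col=2)
  D (down): (row=3, col=2) -> (row=4, col=2)
  L (left): blocked, stay at (row=4, col=2)
  R (right): (row=4, col=2) -> (row=4, col=0)
  U (up): blocked, stay at (row=4, col=0)
  L (left): (row=4, col=0) -> (row=4, col=2)
Final: (row=4, col=2)

Answer: Final position: (row=4, col=2)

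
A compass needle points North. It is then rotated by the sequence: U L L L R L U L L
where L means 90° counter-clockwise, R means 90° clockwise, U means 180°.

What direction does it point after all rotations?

Start: North
  U (U-turn (180°)) -> South
  L (left (90° counter-clockwise)) -> East
  L (left (90° counter-clockwise)) -> North
  L (left (90° counter-clockwise)) -> West
  R (right (90° clockwise)) -> North
  L (left (90° counter-clockwise)) -> West
  U (U-turn (180°)) -> East
  L (left (90° counter-clockwise)) -> North
  L (left (90° counter-clockwise)) -> West
Final: West

Answer: Final heading: West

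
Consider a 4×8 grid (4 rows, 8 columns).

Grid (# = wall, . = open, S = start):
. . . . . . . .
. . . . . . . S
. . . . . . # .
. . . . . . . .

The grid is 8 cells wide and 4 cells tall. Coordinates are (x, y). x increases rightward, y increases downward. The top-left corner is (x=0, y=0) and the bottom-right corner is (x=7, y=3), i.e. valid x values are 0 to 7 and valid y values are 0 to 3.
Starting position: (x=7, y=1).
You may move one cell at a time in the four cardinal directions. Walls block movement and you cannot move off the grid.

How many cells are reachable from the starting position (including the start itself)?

BFS flood-fill from (x=7, y=1):
  Distance 0: (x=7, y=1)
  Distance 1: (x=7, y=0), (x=6, y=1), (x=7, y=2)
  Distance 2: (x=6, y=0), (x=5, y=1), (x=7, y=3)
  Distance 3: (x=5, y=0), (x=4, y=1), (x=5, y=2), (x=6, y=3)
  Distance 4: (x=4, y=0), (x=3, y=1), (x=4, y=2), (x=5, y=3)
  Distance 5: (x=3, y=0), (x=2, y=1), (x=3, y=2), (x=4, y=3)
  Distance 6: (x=2, y=0), (x=1, y=1), (x=2, y=2), (x=3, y=3)
  Distance 7: (x=1, y=0), (x=0, y=1), (x=1, y=2), (x=2, y=3)
  Distance 8: (x=0, y=0), (x=0, y=2), (x=1, y=3)
  Distance 9: (x=0, y=3)
Total reachable: 31 (grid has 31 open cells total)

Answer: Reachable cells: 31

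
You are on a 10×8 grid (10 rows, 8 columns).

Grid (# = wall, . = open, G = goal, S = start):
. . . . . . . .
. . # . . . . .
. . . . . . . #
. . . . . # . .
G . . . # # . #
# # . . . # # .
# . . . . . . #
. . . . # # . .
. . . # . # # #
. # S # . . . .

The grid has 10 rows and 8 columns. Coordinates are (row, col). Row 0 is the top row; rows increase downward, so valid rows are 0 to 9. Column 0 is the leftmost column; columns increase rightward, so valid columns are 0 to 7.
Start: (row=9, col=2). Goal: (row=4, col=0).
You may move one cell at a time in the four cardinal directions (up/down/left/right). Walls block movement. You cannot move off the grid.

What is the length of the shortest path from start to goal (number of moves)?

BFS from (row=9, col=2) until reaching (row=4, col=0):
  Distance 0: (row=9, col=2)
  Distance 1: (row=8, col=2)
  Distance 2: (row=7, col=2), (row=8, col=1)
  Distance 3: (row=6, col=2), (row=7, col=1), (row=7, col=3), (row=8, col=0)
  Distance 4: (row=5, col=2), (row=6, col=1), (row=6, col=3), (row=7, col=0), (row=9, col=0)
  Distance 5: (row=4, col=2), (row=5, col=3), (row=6, col=4)
  Distance 6: (row=3, col=2), (row=4, col=1), (row=4, col=3), (row=5, col=4), (row=6, col=5)
  Distance 7: (row=2, col=2), (row=3, col=1), (row=3, col=3), (row=4, col=0), (row=6, col=6)  <- goal reached here
One shortest path (7 moves): (row=9, col=2) -> (row=8, col=2) -> (row=7, col=2) -> (row=6, col=2) -> (row=5, col=2) -> (row=4, col=2) -> (row=4, col=1) -> (row=4, col=0)

Answer: Shortest path length: 7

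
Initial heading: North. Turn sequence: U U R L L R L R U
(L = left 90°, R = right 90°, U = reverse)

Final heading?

Answer: Final heading: South

Derivation:
Start: North
  U (U-turn (180°)) -> South
  U (U-turn (180°)) -> North
  R (right (90° clockwise)) -> East
  L (left (90° counter-clockwise)) -> North
  L (left (90° counter-clockwise)) -> West
  R (right (90° clockwise)) -> North
  L (left (90° counter-clockwise)) -> West
  R (right (90° clockwise)) -> North
  U (U-turn (180°)) -> South
Final: South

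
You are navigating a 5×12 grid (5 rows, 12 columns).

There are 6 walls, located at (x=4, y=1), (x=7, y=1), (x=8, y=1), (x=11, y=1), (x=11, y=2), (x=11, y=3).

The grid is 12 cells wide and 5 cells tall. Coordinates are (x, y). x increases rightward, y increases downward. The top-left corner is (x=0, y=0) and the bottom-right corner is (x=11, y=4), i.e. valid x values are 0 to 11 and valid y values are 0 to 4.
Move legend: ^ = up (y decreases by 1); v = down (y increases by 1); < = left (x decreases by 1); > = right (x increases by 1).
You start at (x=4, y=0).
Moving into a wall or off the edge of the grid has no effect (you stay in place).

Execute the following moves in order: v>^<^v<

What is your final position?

Answer: Final position: (x=3, y=0)

Derivation:
Start: (x=4, y=0)
  v (down): blocked, stay at (x=4, y=0)
  > (right): (x=4, y=0) -> (x=5, y=0)
  ^ (up): blocked, stay at (x=5, y=0)
  < (left): (x=5, y=0) -> (x=4, y=0)
  ^ (up): blocked, stay at (x=4, y=0)
  v (down): blocked, stay at (x=4, y=0)
  < (left): (x=4, y=0) -> (x=3, y=0)
Final: (x=3, y=0)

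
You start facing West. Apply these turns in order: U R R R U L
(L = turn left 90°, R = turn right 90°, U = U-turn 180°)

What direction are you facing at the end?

Answer: Final heading: East

Derivation:
Start: West
  U (U-turn (180°)) -> East
  R (right (90° clockwise)) -> South
  R (right (90° clockwise)) -> West
  R (right (90° clockwise)) -> North
  U (U-turn (180°)) -> South
  L (left (90° counter-clockwise)) -> East
Final: East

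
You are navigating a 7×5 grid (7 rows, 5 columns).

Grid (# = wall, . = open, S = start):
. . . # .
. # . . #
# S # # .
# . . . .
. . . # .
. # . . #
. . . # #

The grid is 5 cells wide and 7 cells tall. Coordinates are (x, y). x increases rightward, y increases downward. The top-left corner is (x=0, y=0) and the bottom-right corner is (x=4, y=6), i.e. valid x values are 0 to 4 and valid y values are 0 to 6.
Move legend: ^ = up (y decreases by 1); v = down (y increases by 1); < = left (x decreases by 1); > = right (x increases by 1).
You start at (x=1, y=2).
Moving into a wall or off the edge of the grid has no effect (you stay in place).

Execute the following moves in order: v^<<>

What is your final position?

Answer: Final position: (x=1, y=2)

Derivation:
Start: (x=1, y=2)
  v (down): (x=1, y=2) -> (x=1, y=3)
  ^ (up): (x=1, y=3) -> (x=1, y=2)
  < (left): blocked, stay at (x=1, y=2)
  < (left): blocked, stay at (x=1, y=2)
  > (right): blocked, stay at (x=1, y=2)
Final: (x=1, y=2)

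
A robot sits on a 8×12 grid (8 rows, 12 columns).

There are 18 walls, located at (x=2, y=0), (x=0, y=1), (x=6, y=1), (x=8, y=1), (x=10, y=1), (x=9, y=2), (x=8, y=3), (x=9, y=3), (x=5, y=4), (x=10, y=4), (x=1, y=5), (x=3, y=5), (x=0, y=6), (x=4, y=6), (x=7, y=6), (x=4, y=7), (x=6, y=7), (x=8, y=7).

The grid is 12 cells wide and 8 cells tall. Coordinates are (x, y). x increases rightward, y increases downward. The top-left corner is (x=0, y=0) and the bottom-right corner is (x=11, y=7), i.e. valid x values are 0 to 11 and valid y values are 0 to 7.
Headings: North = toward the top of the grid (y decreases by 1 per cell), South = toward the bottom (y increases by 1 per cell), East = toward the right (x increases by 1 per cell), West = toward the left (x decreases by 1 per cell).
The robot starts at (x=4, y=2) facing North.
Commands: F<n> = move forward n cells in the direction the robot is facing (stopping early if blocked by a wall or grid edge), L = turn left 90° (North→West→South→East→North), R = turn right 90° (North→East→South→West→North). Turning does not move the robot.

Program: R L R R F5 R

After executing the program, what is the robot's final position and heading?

Answer: Final position: (x=4, y=5), facing West

Derivation:
Start: (x=4, y=2), facing North
  R: turn right, now facing East
  L: turn left, now facing North
  R: turn right, now facing East
  R: turn right, now facing South
  F5: move forward 3/5 (blocked), now at (x=4, y=5)
  R: turn right, now facing West
Final: (x=4, y=5), facing West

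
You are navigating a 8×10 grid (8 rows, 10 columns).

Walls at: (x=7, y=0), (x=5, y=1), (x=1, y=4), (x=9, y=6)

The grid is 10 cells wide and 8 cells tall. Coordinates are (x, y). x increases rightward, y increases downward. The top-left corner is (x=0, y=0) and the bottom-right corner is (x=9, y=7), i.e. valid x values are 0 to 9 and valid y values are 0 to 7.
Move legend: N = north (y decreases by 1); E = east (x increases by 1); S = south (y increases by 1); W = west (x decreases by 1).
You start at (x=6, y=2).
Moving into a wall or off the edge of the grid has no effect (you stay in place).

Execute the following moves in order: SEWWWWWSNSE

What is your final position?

Start: (x=6, y=2)
  S (south): (x=6, y=2) -> (x=6, y=3)
  E (east): (x=6, y=3) -> (x=7, y=3)
  W (west): (x=7, y=3) -> (x=6, y=3)
  W (west): (x=6, y=3) -> (x=5, y=3)
  W (west): (x=5, y=3) -> (x=4, y=3)
  W (west): (x=4, y=3) -> (x=3, y=3)
  W (west): (x=3, y=3) -> (x=2, y=3)
  S (south): (x=2, y=3) -> (x=2, y=4)
  N (north): (x=2, y=4) -> (x=2, y=3)
  S (south): (x=2, y=3) -> (x=2, y=4)
  E (east): (x=2, y=4) -> (x=3, y=4)
Final: (x=3, y=4)

Answer: Final position: (x=3, y=4)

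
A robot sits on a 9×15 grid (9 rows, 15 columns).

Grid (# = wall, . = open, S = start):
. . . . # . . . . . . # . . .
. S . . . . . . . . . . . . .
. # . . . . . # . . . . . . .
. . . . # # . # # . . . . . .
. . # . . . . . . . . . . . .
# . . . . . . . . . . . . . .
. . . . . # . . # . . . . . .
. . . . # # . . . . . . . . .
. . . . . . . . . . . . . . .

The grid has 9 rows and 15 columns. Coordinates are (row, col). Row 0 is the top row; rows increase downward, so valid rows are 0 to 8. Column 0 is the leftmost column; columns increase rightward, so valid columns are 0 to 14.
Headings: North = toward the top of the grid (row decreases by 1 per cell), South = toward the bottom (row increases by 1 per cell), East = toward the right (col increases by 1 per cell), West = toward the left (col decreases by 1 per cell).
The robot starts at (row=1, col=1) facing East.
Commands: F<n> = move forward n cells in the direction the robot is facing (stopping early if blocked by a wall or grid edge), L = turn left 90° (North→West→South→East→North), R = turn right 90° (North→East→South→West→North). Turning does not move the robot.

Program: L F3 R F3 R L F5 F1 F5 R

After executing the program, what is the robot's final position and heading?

Start: (row=1, col=1), facing East
  L: turn left, now facing North
  F3: move forward 1/3 (blocked), now at (row=0, col=1)
  R: turn right, now facing East
  F3: move forward 2/3 (blocked), now at (row=0, col=3)
  R: turn right, now facing South
  L: turn left, now facing East
  F5: move forward 0/5 (blocked), now at (row=0, col=3)
  F1: move forward 0/1 (blocked), now at (row=0, col=3)
  F5: move forward 0/5 (blocked), now at (row=0, col=3)
  R: turn right, now facing South
Final: (row=0, col=3), facing South

Answer: Final position: (row=0, col=3), facing South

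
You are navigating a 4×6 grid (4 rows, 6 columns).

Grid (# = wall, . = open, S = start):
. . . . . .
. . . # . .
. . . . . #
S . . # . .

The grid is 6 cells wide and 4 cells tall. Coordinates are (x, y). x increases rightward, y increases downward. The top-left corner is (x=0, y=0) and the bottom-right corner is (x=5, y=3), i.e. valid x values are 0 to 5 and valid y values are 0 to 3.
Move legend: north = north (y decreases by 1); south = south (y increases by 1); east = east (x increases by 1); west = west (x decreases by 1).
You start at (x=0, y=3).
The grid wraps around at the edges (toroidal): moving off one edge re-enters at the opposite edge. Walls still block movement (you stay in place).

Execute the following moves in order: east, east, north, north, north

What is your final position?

Start: (x=0, y=3)
  east (east): (x=0, y=3) -> (x=1, y=3)
  east (east): (x=1, y=3) -> (x=2, y=3)
  north (north): (x=2, y=3) -> (x=2, y=2)
  north (north): (x=2, y=2) -> (x=2, y=1)
  north (north): (x=2, y=1) -> (x=2, y=0)
Final: (x=2, y=0)

Answer: Final position: (x=2, y=0)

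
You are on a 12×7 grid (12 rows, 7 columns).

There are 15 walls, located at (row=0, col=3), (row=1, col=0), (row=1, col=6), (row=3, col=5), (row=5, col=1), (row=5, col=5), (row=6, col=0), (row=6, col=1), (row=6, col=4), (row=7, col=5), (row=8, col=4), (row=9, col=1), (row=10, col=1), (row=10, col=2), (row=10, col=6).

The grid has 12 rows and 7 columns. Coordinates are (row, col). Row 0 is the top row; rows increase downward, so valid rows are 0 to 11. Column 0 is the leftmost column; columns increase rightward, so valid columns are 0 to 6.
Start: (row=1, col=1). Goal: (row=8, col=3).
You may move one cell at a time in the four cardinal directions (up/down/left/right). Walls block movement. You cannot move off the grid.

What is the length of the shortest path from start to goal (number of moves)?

BFS from (row=1, col=1) until reaching (row=8, col=3):
  Distance 0: (row=1, col=1)
  Distance 1: (row=0, col=1), (row=1, col=2), (row=2, col=1)
  Distance 2: (row=0, col=0), (row=0, col=2), (row=1, col=3), (row=2, col=0), (row=2, col=2), (row=3, col=1)
  Distance 3: (row=1, col=4), (row=2, col=3), (row=3, col=0), (row=3, col=2), (row=4, col=1)
  Distance 4: (row=0, col=4), (row=1, col=5), (row=2, col=4), (row=3, col=3), (row=4, col=0), (row=4, col=2)
  Distance 5: (row=0, col=5), (row=2, col=5), (row=3, col=4), (row=4, col=3), (row=5, col=0), (row=5, col=2)
  Distance 6: (row=0, col=6), (row=2, col=6), (row=4, col=4), (row=5, col=3), (row=6, col=2)
  Distance 7: (row=3, col=6), (row=4, col=5), (row=5, col=4), (row=6, col=3), (row=7, col=2)
  Distance 8: (row=4, col=6), (row=7, col=1), (row=7, col=3), (row=8, col=2)
  Distance 9: (row=5, col=6), (row=7, col=0), (row=7, col=4), (row=8, col=1), (row=8, col=3), (row=9, col=2)  <- goal reached here
One shortest path (9 moves): (row=1, col=1) -> (row=1, col=2) -> (row=1, col=3) -> (row=2, col=3) -> (row=3, col=3) -> (row=4, col=3) -> (row=5, col=3) -> (row=6, col=3) -> (row=7, col=3) -> (row=8, col=3)

Answer: Shortest path length: 9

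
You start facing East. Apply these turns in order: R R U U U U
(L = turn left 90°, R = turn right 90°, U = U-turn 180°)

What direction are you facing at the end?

Answer: Final heading: West

Derivation:
Start: East
  R (right (90° clockwise)) -> South
  R (right (90° clockwise)) -> West
  U (U-turn (180°)) -> East
  U (U-turn (180°)) -> West
  U (U-turn (180°)) -> East
  U (U-turn (180°)) -> West
Final: West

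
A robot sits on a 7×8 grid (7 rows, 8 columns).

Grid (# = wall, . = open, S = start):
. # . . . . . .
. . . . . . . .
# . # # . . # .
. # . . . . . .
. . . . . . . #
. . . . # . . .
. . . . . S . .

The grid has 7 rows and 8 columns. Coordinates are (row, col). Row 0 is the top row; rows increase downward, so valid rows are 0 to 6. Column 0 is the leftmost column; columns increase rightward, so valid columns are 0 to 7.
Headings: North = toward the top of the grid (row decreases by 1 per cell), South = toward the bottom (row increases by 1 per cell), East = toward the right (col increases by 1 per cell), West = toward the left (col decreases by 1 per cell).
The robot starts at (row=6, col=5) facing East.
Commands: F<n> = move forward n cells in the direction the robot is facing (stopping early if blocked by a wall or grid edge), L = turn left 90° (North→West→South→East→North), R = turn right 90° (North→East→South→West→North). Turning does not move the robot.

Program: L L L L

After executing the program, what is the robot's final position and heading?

Answer: Final position: (row=6, col=5), facing East

Derivation:
Start: (row=6, col=5), facing East
  L: turn left, now facing North
  L: turn left, now facing West
  L: turn left, now facing South
  L: turn left, now facing East
Final: (row=6, col=5), facing East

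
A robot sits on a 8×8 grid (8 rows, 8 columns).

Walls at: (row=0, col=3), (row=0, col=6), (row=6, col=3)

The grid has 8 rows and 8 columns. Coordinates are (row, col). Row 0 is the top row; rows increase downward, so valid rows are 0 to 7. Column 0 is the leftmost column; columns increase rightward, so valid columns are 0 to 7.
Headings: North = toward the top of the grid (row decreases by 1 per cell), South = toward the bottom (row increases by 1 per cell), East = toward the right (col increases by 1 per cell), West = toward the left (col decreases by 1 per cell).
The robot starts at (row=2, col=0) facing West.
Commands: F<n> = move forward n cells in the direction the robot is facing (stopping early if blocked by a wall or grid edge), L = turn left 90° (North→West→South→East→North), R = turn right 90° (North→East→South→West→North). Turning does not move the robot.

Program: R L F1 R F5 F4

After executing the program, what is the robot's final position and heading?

Answer: Final position: (row=0, col=0), facing North

Derivation:
Start: (row=2, col=0), facing West
  R: turn right, now facing North
  L: turn left, now facing West
  F1: move forward 0/1 (blocked), now at (row=2, col=0)
  R: turn right, now facing North
  F5: move forward 2/5 (blocked), now at (row=0, col=0)
  F4: move forward 0/4 (blocked), now at (row=0, col=0)
Final: (row=0, col=0), facing North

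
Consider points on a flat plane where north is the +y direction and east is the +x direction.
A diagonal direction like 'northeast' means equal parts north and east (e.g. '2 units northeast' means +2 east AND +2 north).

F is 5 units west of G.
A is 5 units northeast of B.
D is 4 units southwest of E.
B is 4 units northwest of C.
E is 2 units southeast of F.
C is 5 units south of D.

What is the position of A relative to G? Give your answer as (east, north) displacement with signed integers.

Answer: A is at (east=-6, north=-2) relative to G.

Derivation:
Place G at the origin (east=0, north=0).
  F is 5 units west of G: delta (east=-5, north=+0); F at (east=-5, north=0).
  E is 2 units southeast of F: delta (east=+2, north=-2); E at (east=-3, north=-2).
  D is 4 units southwest of E: delta (east=-4, north=-4); D at (east=-7, north=-6).
  C is 5 units south of D: delta (east=+0, north=-5); C at (east=-7, north=-11).
  B is 4 units northwest of C: delta (east=-4, north=+4); B at (east=-11, north=-7).
  A is 5 units northeast of B: delta (east=+5, north=+5); A at (east=-6, north=-2).
Therefore A relative to G: (east=-6, north=-2).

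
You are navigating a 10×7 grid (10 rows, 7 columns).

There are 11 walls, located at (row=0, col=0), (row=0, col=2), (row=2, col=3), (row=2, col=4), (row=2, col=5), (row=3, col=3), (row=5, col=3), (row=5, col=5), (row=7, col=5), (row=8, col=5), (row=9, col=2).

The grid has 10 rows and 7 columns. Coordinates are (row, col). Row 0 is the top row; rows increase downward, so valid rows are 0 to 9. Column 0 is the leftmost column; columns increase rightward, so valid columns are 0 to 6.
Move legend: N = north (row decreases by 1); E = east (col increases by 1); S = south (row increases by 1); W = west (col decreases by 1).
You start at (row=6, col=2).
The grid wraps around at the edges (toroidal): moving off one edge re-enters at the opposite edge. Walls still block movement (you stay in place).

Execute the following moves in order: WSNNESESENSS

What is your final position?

Answer: Final position: (row=8, col=4)

Derivation:
Start: (row=6, col=2)
  W (west): (row=6, col=2) -> (row=6, col=1)
  S (south): (row=6, col=1) -> (row=7, col=1)
  N (north): (row=7, col=1) -> (row=6, col=1)
  N (north): (row=6, col=1) -> (row=5, col=1)
  E (east): (row=5, col=1) -> (row=5, col=2)
  S (south): (row=5, col=2) -> (row=6, col=2)
  E (east): (row=6, col=2) -> (row=6, col=3)
  S (south): (row=6, col=3) -> (row=7, col=3)
  E (east): (row=7, col=3) -> (row=7, col=4)
  N (north): (row=7, col=4) -> (row=6, col=4)
  S (south): (row=6, col=4) -> (row=7, col=4)
  S (south): (row=7, col=4) -> (row=8, col=4)
Final: (row=8, col=4)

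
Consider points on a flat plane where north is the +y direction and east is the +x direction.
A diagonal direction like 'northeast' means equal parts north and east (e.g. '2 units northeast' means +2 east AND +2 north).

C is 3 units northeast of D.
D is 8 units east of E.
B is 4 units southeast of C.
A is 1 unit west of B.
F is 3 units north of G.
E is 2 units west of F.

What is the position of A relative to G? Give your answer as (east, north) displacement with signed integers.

Answer: A is at (east=12, north=2) relative to G.

Derivation:
Place G at the origin (east=0, north=0).
  F is 3 units north of G: delta (east=+0, north=+3); F at (east=0, north=3).
  E is 2 units west of F: delta (east=-2, north=+0); E at (east=-2, north=3).
  D is 8 units east of E: delta (east=+8, north=+0); D at (east=6, north=3).
  C is 3 units northeast of D: delta (east=+3, north=+3); C at (east=9, north=6).
  B is 4 units southeast of C: delta (east=+4, north=-4); B at (east=13, north=2).
  A is 1 unit west of B: delta (east=-1, north=+0); A at (east=12, north=2).
Therefore A relative to G: (east=12, north=2).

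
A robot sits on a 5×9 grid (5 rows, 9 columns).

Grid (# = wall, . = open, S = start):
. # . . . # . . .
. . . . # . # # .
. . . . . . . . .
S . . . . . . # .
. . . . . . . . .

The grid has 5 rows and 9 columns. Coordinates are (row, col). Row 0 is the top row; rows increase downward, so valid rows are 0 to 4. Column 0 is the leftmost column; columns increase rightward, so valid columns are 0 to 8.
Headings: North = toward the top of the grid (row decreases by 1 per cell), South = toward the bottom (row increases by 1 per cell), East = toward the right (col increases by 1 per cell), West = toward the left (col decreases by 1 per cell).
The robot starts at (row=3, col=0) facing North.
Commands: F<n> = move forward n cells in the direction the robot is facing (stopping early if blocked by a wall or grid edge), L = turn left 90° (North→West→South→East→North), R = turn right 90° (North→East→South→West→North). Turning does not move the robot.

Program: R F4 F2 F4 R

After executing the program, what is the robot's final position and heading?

Start: (row=3, col=0), facing North
  R: turn right, now facing East
  F4: move forward 4, now at (row=3, col=4)
  F2: move forward 2, now at (row=3, col=6)
  F4: move forward 0/4 (blocked), now at (row=3, col=6)
  R: turn right, now facing South
Final: (row=3, col=6), facing South

Answer: Final position: (row=3, col=6), facing South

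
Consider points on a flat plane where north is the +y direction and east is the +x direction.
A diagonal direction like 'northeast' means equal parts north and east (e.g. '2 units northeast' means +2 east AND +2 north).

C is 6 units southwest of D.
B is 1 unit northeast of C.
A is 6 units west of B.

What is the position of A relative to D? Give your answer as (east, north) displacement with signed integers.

Place D at the origin (east=0, north=0).
  C is 6 units southwest of D: delta (east=-6, north=-6); C at (east=-6, north=-6).
  B is 1 unit northeast of C: delta (east=+1, north=+1); B at (east=-5, north=-5).
  A is 6 units west of B: delta (east=-6, north=+0); A at (east=-11, north=-5).
Therefore A relative to D: (east=-11, north=-5).

Answer: A is at (east=-11, north=-5) relative to D.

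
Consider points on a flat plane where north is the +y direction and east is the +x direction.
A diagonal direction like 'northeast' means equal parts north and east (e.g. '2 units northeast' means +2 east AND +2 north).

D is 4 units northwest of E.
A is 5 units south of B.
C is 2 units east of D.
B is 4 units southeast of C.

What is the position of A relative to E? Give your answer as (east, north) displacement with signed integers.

Answer: A is at (east=2, north=-5) relative to E.

Derivation:
Place E at the origin (east=0, north=0).
  D is 4 units northwest of E: delta (east=-4, north=+4); D at (east=-4, north=4).
  C is 2 units east of D: delta (east=+2, north=+0); C at (east=-2, north=4).
  B is 4 units southeast of C: delta (east=+4, north=-4); B at (east=2, north=0).
  A is 5 units south of B: delta (east=+0, north=-5); A at (east=2, north=-5).
Therefore A relative to E: (east=2, north=-5).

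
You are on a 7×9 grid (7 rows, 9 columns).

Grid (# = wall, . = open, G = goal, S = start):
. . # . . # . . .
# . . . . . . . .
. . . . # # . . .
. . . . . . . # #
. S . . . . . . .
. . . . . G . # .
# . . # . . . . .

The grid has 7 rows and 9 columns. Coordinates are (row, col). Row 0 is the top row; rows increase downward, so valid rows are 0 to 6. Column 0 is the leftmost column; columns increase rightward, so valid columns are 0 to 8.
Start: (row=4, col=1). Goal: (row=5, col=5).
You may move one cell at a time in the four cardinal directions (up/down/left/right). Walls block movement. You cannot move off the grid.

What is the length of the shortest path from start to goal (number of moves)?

BFS from (row=4, col=1) until reaching (row=5, col=5):
  Distance 0: (row=4, col=1)
  Distance 1: (row=3, col=1), (row=4, col=0), (row=4, col=2), (row=5, col=1)
  Distance 2: (row=2, col=1), (row=3, col=0), (row=3, col=2), (row=4, col=3), (row=5, col=0), (row=5, col=2), (row=6, col=1)
  Distance 3: (row=1, col=1), (row=2, col=0), (row=2, col=2), (row=3, col=3), (row=4, col=4), (row=5, col=3), (row=6, col=2)
  Distance 4: (row=0, col=1), (row=1, col=2), (row=2, col=3), (row=3, col=4), (row=4, col=5), (row=5, col=4)
  Distance 5: (row=0, col=0), (row=1, col=3), (row=3, col=5), (row=4, col=6), (row=5, col=5), (row=6, col=4)  <- goal reached here
One shortest path (5 moves): (row=4, col=1) -> (row=4, col=2) -> (row=4, col=3) -> (row=4, col=4) -> (row=4, col=5) -> (row=5, col=5)

Answer: Shortest path length: 5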